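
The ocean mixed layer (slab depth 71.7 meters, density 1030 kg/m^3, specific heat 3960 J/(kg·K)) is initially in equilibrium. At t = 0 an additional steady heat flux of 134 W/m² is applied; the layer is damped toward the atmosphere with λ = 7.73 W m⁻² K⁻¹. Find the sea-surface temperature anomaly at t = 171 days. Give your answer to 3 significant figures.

5.60 K

Areal heat capacity C = ρ c_p D = 1030 × 3960 × 71.7 = 2.92×10^8 J m⁻² K⁻¹.
τ = C / λ = 2.92×10^8 / 7.73 = 3.78×10^7 s.
Equilibrium anomaly ΔT_eq = F / λ = 134 / 7.73 = 17.3 K.
t = 171 days = 1.48×10^7 s, so t/τ = 0.391.
ΔT(t) = ΔT_eq (1 − e^(−t/τ)) = 17.3 × (1 − e^−0.391) = 5.60 K.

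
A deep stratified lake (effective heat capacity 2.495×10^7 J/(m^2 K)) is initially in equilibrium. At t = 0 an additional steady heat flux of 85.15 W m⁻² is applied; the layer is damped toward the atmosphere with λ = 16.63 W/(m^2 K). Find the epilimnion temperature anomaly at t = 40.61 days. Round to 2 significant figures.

Areal heat capacity C = 2.495×10^7 J/(m^2 K) (given).
τ = C / λ = 2.50×10^7 / 16.63 = 1.50×10^6 s.
Equilibrium anomaly ΔT_eq = F / λ = 85.15 / 16.63 = 5.12 K.
t = 40.61 days = 3.51×10^6 s, so t/τ = 2.34.
ΔT(t) = ΔT_eq (1 − e^(−t/τ)) = 5.12 × (1 − e^−2.34) = 4.63 K.

4.6 K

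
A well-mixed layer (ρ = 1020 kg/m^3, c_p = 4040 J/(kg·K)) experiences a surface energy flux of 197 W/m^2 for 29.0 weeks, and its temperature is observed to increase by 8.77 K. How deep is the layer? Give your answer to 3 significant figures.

95.6 m

Heat input Q = F Δt = 197 × 1.75×10^7 s = 3.46×10^9 J/m².
Required areal heat capacity C = Q / ΔT = 3.94×10^8 J/(m²·K).
Depth D = C / (ρ c_p) = 3.94×10^8 / (1020 × 4040) = 95.6 m.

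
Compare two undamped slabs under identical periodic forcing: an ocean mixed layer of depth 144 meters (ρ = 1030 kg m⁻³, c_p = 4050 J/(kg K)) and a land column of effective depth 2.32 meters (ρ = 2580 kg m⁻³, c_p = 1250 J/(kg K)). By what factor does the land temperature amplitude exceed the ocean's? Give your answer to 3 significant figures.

C_ocean = 1030 × 4050 × 144 = 6.01×10^8 J/(m²·K).
C_land = 2580 × 1250 × 2.32 = 7.48×10^6 J/(m²·K).
Undamped amplitude ∝ 1/C, so A_land/A_ocean = C_ocean/C_land = 80.3.

80.3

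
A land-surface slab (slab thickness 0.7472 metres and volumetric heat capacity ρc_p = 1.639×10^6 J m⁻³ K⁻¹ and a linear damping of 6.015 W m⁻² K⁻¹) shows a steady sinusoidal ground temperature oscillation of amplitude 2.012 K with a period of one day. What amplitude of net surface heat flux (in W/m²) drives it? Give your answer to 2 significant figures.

180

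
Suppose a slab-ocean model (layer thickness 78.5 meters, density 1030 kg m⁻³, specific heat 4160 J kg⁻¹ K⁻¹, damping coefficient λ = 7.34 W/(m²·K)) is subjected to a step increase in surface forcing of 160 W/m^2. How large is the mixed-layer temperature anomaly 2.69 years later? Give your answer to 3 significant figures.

18.4 K

Areal heat capacity C = ρ c_p D = 1030 × 4160 × 78.5 = 3.36×10^8 J/(m²·K).
τ = C / λ = 3.36×10^8 / 7.34 = 4.58×10^7 s.
Equilibrium anomaly ΔT_eq = F / λ = 160 / 7.34 = 21.8 K.
t = 2.69 years = 8.49×10^7 s, so t/τ = 1.85.
ΔT(t) = ΔT_eq (1 − e^(−t/τ)) = 21.8 × (1 − e^−1.85) = 18.4 K.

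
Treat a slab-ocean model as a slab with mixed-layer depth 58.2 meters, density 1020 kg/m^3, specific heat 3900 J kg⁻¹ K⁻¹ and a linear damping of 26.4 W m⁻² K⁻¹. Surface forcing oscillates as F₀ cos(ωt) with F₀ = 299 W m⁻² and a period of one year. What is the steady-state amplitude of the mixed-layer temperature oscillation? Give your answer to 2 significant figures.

5.6 K

Areal heat capacity C = ρ c_p D = 1020 × 3900 × 58.2 = 2.32×10^8 J/(m^2 K).
Angular frequency ω = 2π / T = 2π / 3.15×10^7 s = 1.99×10^-7 s⁻¹.
√((Cω)² + λ²) = √((46.1)² + 26.4²) = 53.1 W/(m²·K).
Amplitude A = F₀ / √((Cω)²+λ²) = 299 / 53.1 = 5.63 K.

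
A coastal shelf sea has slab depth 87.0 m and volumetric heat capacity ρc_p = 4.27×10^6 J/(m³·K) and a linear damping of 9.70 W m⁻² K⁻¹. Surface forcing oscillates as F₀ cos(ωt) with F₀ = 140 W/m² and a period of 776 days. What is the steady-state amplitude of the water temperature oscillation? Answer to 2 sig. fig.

3.9 K

Areal heat capacity C = ρc_p × D = 4.27×10^6 × 87.0 = 3.71×10^8 J/(m²·K).
Angular frequency ω = 2π / T = 2π / 6.70×10^7 s = 9.37×10^-8 s⁻¹.
√((Cω)² + λ²) = √((34.8)² + 9.70²) = 36.1 W/(m²·K).
Amplitude A = F₀ / √((Cω)²+λ²) = 140 / 36.1 = 3.87 K.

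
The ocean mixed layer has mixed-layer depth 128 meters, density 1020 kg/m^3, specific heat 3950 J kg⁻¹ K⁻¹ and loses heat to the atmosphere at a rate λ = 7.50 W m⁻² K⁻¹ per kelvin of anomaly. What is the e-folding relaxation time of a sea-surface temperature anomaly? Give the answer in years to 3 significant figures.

2.18 years

Areal heat capacity C = ρ c_p D = 1020 × 3950 × 128 = 5.16×10^8 J m⁻² K⁻¹.
Relaxation time τ = C / λ = 5.16×10^8 / 7.50 = 6.88×10^7 s.
In years: 6.88×10^7 s / (3.156×10^7 s/year) = 2.18 years.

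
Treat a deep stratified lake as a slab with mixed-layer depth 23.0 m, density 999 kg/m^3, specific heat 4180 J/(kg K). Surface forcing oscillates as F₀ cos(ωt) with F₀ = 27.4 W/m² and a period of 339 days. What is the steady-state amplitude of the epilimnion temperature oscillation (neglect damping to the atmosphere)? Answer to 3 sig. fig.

Areal heat capacity C = ρ c_p D = 999 × 4180 × 23.0 = 9.60×10^7 J/(m²·K).
Angular frequency ω = 2π / T = 2π / 2.93×10^7 s = 2.15×10^-7 s⁻¹.
Cω = 9.60×10^7 × 2.15×10^-7 = 20.6 W/(m²·K).
Amplitude A = F₀ / (Cω) = 27.4 / 20.6 = 1.33 K.

1.33 K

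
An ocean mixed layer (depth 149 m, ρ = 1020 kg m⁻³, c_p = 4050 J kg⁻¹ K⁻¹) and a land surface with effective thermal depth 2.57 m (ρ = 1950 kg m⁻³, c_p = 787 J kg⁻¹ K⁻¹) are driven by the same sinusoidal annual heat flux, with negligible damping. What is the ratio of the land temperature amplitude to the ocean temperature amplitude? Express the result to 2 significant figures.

160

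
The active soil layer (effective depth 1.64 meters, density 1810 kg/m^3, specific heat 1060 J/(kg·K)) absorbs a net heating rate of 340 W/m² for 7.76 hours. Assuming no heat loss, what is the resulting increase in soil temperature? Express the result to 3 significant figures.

Areal heat capacity C = ρ c_p D = 1810 × 1060 × 1.64 = 3.15×10^6 J m⁻² K⁻¹.
Net heat input Q = F Δt = 340 × (7.76 hours × 3600 s/hour) = 9.50×10^6 J/m².
ΔT = Q / C = 9.50×10^6 / 3.15×10^6 = 3.02 K.

3.02 K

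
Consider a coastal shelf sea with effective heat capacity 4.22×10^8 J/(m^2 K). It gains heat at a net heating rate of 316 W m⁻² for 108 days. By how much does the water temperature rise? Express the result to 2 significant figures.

7.0 K

Areal heat capacity C = 4.22×10^8 J/(m^2 K) (given).
Net heat input Q = F Δt = 316 × (108 days × 86400 s/day) = 2.95×10^9 J/m².
ΔT = Q / C = 2.95×10^9 / 4.22×10^8 = 6.99 K.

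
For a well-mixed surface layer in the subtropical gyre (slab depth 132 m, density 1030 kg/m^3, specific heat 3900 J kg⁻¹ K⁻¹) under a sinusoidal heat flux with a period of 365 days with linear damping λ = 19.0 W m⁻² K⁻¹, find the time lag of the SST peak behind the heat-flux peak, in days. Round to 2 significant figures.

Areal heat capacity C = ρ c_p D = 1030 × 3900 × 132 = 5.30×10^8 J/(m^2 K).
ω = 2π / 3.15×10^7 s = 1.99×10^-7 s⁻¹.
Phase lag φ = arctan(Cω/λ) = arctan(106/19.0) = 1.39 rad.
Time lag = φ / ω = 1.39 / 1.99×10^-7 = 6.99×10^6 s = 80.9 days.

81 days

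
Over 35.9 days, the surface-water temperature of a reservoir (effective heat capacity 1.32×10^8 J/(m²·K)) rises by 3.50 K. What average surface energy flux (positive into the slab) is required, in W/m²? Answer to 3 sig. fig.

149

Areal heat capacity C = 1.32×10^8 J/(m²·K) (given).
Required heat per unit area: Q = C ΔT = 1.32×10^8 × 3.50 = 4.62×10^8 J/m².
Flux F = Q / Δt = 4.62×10^8 / 3.10×10^6 s = 149 W/m².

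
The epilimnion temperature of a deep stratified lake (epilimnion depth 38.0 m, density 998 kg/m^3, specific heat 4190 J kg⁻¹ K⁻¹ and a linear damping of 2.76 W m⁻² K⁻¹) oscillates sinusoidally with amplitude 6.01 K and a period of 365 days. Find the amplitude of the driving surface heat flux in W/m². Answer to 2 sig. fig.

Areal heat capacity C = ρ c_p D = 998 × 4190 × 38.0 = 1.59×10^8 J/(m^2 K).
ω = 2π / 3.15×10^7 s = 1.99×10^-7 s⁻¹.
√((Cω)² + λ²) = √((31.7)² + 2.76²) = 31.8 W/(m²·K).
F₀ = A × √((Cω)²+λ²) = 6.01 × 31.8 = 191 W/m².

190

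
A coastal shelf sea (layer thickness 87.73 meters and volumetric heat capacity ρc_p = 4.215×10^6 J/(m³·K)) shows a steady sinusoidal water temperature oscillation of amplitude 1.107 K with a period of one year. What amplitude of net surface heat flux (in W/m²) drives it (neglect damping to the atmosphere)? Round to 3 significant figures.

81.6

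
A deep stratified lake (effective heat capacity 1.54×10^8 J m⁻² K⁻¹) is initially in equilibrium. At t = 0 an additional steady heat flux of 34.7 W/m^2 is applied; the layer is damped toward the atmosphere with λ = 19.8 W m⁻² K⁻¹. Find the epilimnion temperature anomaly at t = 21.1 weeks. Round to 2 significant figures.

1.4 K

Areal heat capacity C = 1.54×10^8 J m⁻² K⁻¹ (given).
τ = C / λ = 1.54×10^8 / 19.8 = 7.78×10^6 s.
Equilibrium anomaly ΔT_eq = F / λ = 34.7 / 19.8 = 1.75 K.
t = 21.1 weeks = 1.28×10^7 s, so t/τ = 1.64.
ΔT(t) = ΔT_eq (1 − e^(−t/τ)) = 1.75 × (1 − e^−1.64) = 1.41 K.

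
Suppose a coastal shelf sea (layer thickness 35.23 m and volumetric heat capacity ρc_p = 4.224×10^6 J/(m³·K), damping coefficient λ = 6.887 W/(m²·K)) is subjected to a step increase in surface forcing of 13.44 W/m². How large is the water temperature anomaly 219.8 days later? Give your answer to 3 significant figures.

Areal heat capacity C = ρc_p × D = 4.224×10^6 × 35.23 = 1.49×10^8 J/(m^2 K).
τ = C / λ = 1.49×10^8 / 6.887 = 2.16×10^7 s.
Equilibrium anomaly ΔT_eq = F / λ = 13.44 / 6.887 = 1.95 K.
t = 219.8 days = 1.90×10^7 s, so t/τ = 0.879.
ΔT(t) = ΔT_eq (1 − e^(−t/τ)) = 1.95 × (1 − e^−0.879) = 1.14 K.

1.14 K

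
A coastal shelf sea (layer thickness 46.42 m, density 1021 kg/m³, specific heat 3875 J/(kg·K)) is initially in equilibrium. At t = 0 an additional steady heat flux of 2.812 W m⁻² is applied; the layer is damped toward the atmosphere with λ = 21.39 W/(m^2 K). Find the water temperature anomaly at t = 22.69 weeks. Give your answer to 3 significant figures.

0.105 K

Areal heat capacity C = ρ c_p D = 1021 × 3875 × 46.42 = 1.84×10^8 J/(m^2 K).
τ = C / λ = 1.84×10^8 / 21.39 = 8.59×10^6 s.
Equilibrium anomaly ΔT_eq = F / λ = 2.812 / 21.39 = 0.131 K.
t = 22.69 weeks = 1.37×10^7 s, so t/τ = 1.60.
ΔT(t) = ΔT_eq (1 − e^(−t/τ)) = 0.131 × (1 − e^−1.60) = 0.105 K.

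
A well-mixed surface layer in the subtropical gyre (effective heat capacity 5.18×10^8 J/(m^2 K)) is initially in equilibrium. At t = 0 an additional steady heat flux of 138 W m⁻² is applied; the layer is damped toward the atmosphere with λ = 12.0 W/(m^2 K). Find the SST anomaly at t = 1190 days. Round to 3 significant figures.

10.4 K

Areal heat capacity C = 5.18×10^8 J/(m^2 K) (given).
τ = C / λ = 5.18×10^8 / 12.0 = 4.32×10^7 s.
Equilibrium anomaly ΔT_eq = F / λ = 138 / 12.0 = 11.5 K.
t = 1190 days = 1.03×10^8 s, so t/τ = 2.38.
ΔT(t) = ΔT_eq (1 − e^(−t/τ)) = 11.5 × (1 − e^−2.38) = 10.4 K.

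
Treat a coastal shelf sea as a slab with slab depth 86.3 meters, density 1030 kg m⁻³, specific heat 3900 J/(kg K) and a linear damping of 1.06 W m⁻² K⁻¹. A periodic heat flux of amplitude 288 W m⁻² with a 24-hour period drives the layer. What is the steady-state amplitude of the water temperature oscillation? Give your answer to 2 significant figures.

Areal heat capacity C = ρ c_p D = 1030 × 3900 × 86.3 = 3.47×10^8 J/(m²·K).
Angular frequency ω = 2π / T = 2π / 86400 s = 7.27×10^-5 s⁻¹.
√((Cω)² + λ²) = √((25200)² + 1.06²) = 25200 W/(m²·K).
Amplitude A = F₀ / √((Cω)²+λ²) = 288 / 25200 = 0.0114 K.

0.011 K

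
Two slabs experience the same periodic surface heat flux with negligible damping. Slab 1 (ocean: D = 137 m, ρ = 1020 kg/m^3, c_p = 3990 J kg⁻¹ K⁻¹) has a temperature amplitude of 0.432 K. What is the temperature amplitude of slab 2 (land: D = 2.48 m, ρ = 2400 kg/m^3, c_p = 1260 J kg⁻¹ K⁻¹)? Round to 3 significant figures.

C_ocean = 5.58×10^8 J/(m²·K); C_land = 7.50×10^6 J/(m²·K).
A ∝ 1/C ⇒ A_land = A_ocean × C_ocean/C_land = 0.432 × 74.3 = 32.1 K.

32.1 K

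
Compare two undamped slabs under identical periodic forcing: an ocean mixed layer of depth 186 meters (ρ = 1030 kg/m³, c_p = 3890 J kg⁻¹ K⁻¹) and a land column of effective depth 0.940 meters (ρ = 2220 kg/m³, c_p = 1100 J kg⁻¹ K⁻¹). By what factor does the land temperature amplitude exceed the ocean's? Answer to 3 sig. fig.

C_ocean = 1030 × 3890 × 186 = 7.45×10^8 J/(m²·K).
C_land = 2220 × 1100 × 0.940 = 2.30×10^6 J/(m²·K).
Undamped amplitude ∝ 1/C, so A_land/A_ocean = C_ocean/C_land = 325.

325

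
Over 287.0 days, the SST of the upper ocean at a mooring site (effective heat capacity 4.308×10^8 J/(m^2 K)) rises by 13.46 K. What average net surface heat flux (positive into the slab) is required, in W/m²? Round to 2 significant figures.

230

Areal heat capacity C = 4.308×10^8 J/(m^2 K) (given).
Required heat per unit area: Q = C ΔT = 4.31×10^8 × 13.46 = 5.80×10^9 J/m².
Flux F = Q / Δt = 5.80×10^9 / 2.48×10^7 s = 234 W/m².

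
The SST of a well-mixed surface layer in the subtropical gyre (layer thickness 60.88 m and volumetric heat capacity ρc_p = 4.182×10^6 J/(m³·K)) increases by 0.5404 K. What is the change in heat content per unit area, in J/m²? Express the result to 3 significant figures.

1.38×10^8

Areal heat capacity C = ρc_p × D = 4.182×10^6 × 60.88 = 2.55×10^8 J m⁻² K⁻¹.
ΔQ = C ΔT = 2.55×10^8 × 0.5404 = 1.38×10^8 J/m².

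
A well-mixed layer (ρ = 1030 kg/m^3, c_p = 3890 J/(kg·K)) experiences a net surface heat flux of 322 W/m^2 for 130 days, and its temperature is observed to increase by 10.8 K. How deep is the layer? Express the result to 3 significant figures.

83.6 m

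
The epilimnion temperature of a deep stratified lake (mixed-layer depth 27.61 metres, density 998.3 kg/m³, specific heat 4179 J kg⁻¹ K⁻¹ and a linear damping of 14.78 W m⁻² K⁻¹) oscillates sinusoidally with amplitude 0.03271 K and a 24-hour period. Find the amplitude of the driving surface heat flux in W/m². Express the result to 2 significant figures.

270

Areal heat capacity C = ρ c_p D = 998.3 × 4179 × 27.61 = 1.15×10^8 J/(m²·K).
ω = 2π / 86400 s = 7.27×10^-5 s⁻¹.
√((Cω)² + λ²) = √((8380)² + 14.78²) = 8380 W/(m²·K).
F₀ = A × √((Cω)²+λ²) = 0.03271 × 8380 = 274 W/m².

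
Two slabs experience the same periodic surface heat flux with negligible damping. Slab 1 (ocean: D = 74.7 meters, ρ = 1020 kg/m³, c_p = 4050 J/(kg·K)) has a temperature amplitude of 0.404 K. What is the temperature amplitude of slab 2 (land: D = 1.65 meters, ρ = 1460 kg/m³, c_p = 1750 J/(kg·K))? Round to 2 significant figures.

30 K

C_ocean = 3.09×10^8 J/(m²·K); C_land = 4.22×10^6 J/(m²·K).
A ∝ 1/C ⇒ A_land = A_ocean × C_ocean/C_land = 0.404 × 73.2 = 29.6 K.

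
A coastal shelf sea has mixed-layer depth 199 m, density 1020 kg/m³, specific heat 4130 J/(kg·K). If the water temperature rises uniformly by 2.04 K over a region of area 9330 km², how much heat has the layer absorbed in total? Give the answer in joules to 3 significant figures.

1.60×10^19 J

Areal heat capacity C = ρ c_p D = 1020 × 4130 × 199 = 8.38×10^8 J/(m^2 K).
Heat per unit area: q = C ΔT = 8.38×10^8 × 2.04 = 1.71×10^9 J/m².
Total heat: Q = q × A = 1.71×10^9 × (9330 × 10⁶ m²) = 1.60×10^19 J.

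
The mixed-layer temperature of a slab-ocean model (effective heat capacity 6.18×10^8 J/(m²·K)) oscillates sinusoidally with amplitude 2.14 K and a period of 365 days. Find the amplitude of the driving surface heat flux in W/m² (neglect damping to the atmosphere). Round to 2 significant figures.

Areal heat capacity C = 6.18×10^8 J/(m²·K) (given).
ω = 2π / 3.15×10^7 s = 1.99×10^-7 s⁻¹.
Cω = 6.18×10^8 × 1.99×10^-7 = 123 W/(m²·K).
F₀ = A × Cω = 2.14 × 123 = 263 W/m².

260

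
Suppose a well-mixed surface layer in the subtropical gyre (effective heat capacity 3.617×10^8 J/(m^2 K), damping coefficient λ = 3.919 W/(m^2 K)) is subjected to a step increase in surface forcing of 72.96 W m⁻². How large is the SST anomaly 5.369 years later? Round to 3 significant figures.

Areal heat capacity C = 3.617×10^8 J/(m^2 K) (given).
τ = C / λ = 3.62×10^8 / 3.919 = 9.23×10^7 s.
Equilibrium anomaly ΔT_eq = F / λ = 72.96 / 3.919 = 18.6 K.
t = 5.369 years = 1.69×10^8 s, so t/τ = 1.84.
ΔT(t) = ΔT_eq (1 − e^(−t/τ)) = 18.6 × (1 − e^−1.84) = 15.6 K.

15.6 K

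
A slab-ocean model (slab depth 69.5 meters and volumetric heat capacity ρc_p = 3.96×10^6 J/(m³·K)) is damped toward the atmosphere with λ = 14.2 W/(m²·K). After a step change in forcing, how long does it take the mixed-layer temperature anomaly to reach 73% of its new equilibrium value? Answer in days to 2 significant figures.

Areal heat capacity C = ρc_p × D = 3.96×10^6 × 69.5 = 2.75×10^8 J/(m^2 K).
τ = C / λ = 2.75×10^8 / 14.2 = 1.94×10^7 s.
Fraction reached: 1 − e^(−t/τ) = 0.73 ⇒ t = −τ ln(1 − 0.73) = τ × 1.31.
t = 2.54×10^7 s = 294 days.

290 days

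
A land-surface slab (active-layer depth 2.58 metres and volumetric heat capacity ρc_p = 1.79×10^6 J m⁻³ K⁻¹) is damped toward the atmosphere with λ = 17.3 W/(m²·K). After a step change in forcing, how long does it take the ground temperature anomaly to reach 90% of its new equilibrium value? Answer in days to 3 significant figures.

Areal heat capacity C = ρc_p × D = 1.79×10^6 × 2.58 = 4.62×10^6 J m⁻² K⁻¹.
τ = C / λ = 4.62×10^6 / 17.3 = 2.67×10^5 s.
Fraction reached: 1 − e^(−t/τ) = 0.90 ⇒ t = −τ ln(1 − 0.90) = τ × 2.30.
t = 6.15×10^5 s = 7.11 days.

7.11 days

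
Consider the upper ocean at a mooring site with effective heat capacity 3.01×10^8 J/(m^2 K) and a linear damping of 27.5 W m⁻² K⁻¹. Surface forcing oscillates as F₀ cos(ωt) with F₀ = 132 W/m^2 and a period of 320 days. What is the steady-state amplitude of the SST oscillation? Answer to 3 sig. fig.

Areal heat capacity C = 3.01×10^8 J/(m^2 K) (given).
Angular frequency ω = 2π / T = 2π / 2.76×10^7 s = 2.27×10^-7 s⁻¹.
√((Cω)² + λ²) = √((68.4)² + 27.5²) = 73.7 W/(m²·K).
Amplitude A = F₀ / √((Cω)²+λ²) = 132 / 73.7 = 1.79 K.

1.79 K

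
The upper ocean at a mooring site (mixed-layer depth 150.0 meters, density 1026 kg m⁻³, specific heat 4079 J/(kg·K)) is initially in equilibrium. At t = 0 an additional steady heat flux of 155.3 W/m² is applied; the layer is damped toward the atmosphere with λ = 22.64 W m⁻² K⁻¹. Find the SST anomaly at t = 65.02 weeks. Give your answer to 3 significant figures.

5.20 K

Areal heat capacity C = ρ c_p D = 1026 × 4079 × 150.0 = 6.28×10^8 J/(m²·K).
τ = C / λ = 6.28×10^8 / 22.64 = 2.77×10^7 s.
Equilibrium anomaly ΔT_eq = F / λ = 155.3 / 22.64 = 6.86 K.
t = 65.02 weeks = 3.93×10^7 s, so t/τ = 1.42.
ΔT(t) = ΔT_eq (1 − e^(−t/τ)) = 6.86 × (1 − e^−1.42) = 5.20 K.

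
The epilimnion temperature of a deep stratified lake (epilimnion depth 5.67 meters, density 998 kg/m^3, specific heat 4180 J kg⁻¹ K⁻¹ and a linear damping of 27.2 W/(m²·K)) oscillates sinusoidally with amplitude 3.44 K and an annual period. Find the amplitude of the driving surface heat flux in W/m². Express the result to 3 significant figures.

95.0

Areal heat capacity C = ρ c_p D = 998 × 4180 × 5.67 = 2.37×10^7 J m⁻² K⁻¹.
ω = 2π / 3.15×10^7 s = 1.99×10^-7 s⁻¹.
√((Cω)² + λ²) = √((4.71)² + 27.2²) = 27.6 W/(m²·K).
F₀ = A × √((Cω)²+λ²) = 3.44 × 27.6 = 95.0 W/m².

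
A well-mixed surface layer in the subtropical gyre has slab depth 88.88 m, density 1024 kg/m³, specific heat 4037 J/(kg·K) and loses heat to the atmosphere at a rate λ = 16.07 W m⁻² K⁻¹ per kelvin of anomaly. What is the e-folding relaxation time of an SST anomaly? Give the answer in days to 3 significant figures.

Areal heat capacity C = ρ c_p D = 1024 × 4037 × 88.88 = 3.67×10^8 J/(m²·K).
Relaxation time τ = C / λ = 3.67×10^8 / 16.07 = 2.29×10^7 s.
In days: 2.29×10^7 s / (86400 s/day) = 265 days.

265 days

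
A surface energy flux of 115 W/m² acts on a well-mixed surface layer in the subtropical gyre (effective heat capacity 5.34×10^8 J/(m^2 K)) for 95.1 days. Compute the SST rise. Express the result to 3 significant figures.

Areal heat capacity C = 5.34×10^8 J/(m^2 K) (given).
Net heat input Q = F Δt = 115 × (95.1 days × 86400 s/day) = 9.45×10^8 J/m².
ΔT = Q / C = 9.45×10^8 / 5.34×10^8 = 1.77 K.

1.77 K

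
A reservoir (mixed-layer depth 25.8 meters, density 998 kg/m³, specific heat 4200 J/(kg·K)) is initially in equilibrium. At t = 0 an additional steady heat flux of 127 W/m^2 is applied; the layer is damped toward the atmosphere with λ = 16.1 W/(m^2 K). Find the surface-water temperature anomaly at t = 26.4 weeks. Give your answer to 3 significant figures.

Areal heat capacity C = ρ c_p D = 998 × 4200 × 25.8 = 1.08×10^8 J/(m^2 K).
τ = C / λ = 1.08×10^8 / 16.1 = 6.72×10^6 s.
Equilibrium anomaly ΔT_eq = F / λ = 127 / 16.1 = 7.89 K.
t = 26.4 weeks = 1.60×10^7 s, so t/τ = 2.38.
ΔT(t) = ΔT_eq (1 − e^(−t/τ)) = 7.89 × (1 − e^−2.38) = 7.16 K.

7.16 K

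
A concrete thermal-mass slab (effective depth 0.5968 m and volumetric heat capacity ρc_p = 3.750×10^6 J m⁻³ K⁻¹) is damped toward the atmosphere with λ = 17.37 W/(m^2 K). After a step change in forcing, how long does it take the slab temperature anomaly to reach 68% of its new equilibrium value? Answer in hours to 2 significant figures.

Areal heat capacity C = ρc_p × D = 3.750×10^6 × 0.5968 = 2.24×10^6 J/(m^2 K).
τ = C / λ = 2.24×10^6 / 17.37 = 1.29×10^5 s.
Fraction reached: 1 − e^(−t/τ) = 0.68 ⇒ t = −τ ln(1 − 0.68) = τ × 1.14.
t = 1.47×10^5 s = 40.8 hours.

41 hours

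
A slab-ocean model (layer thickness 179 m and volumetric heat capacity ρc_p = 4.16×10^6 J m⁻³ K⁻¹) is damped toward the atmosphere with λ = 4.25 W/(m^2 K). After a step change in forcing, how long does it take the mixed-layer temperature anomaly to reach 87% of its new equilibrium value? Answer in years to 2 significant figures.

Areal heat capacity C = ρc_p × D = 4.16×10^6 × 179 = 7.45×10^8 J/(m^2 K).
τ = C / λ = 7.45×10^8 / 4.25 = 1.75×10^8 s.
Fraction reached: 1 − e^(−t/τ) = 0.87 ⇒ t = −τ ln(1 − 0.87) = τ × 2.04.
t = 3.57×10^8 s = 11.3 years.

11 years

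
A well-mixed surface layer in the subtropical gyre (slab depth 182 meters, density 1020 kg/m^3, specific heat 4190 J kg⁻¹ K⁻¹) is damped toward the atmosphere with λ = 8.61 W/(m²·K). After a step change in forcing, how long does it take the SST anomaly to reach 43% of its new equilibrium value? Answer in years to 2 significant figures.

Areal heat capacity C = ρ c_p D = 1020 × 4190 × 182 = 7.78×10^8 J m⁻² K⁻¹.
τ = C / λ = 7.78×10^8 / 8.61 = 9.03×10^7 s.
Fraction reached: 1 − e^(−t/τ) = 0.43 ⇒ t = −τ ln(1 − 0.43) = τ × 0.562.
t = 5.08×10^7 s = 1.61 years.

1.6 years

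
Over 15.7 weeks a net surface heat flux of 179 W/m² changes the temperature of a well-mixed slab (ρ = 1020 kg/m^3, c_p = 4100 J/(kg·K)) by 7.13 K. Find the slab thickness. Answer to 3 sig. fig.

57.0 m

Heat input Q = F Δt = 179 × 9.50×10^6 s = 1.70×10^9 J/m².
Required areal heat capacity C = Q / ΔT = 2.38×10^8 J/(m²·K).
Depth D = C / (ρ c_p) = 2.38×10^8 / (1020 × 4100) = 57.0 m.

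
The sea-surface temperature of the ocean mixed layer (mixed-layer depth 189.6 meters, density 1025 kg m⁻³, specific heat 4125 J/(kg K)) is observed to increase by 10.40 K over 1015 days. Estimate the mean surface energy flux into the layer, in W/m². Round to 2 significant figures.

Areal heat capacity C = ρ c_p D = 1025 × 4125 × 189.6 = 8.02×10^8 J/(m²·K).
Required heat per unit area: Q = C ΔT = 8.02×10^8 × 10.40 = 8.34×10^9 J/m².
Flux F = Q / Δt = 8.34×10^9 / 8.77×10^7 s = 95.1 W/m².

95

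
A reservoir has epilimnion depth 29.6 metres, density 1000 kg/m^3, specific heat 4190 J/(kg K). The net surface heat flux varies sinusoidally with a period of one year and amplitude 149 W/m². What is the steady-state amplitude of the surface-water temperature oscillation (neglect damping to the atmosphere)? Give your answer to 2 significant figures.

6.0 K

Areal heat capacity C = ρ c_p D = 1000 × 4190 × 29.6 = 1.24×10^8 J m⁻² K⁻¹.
Angular frequency ω = 2π / T = 2π / 3.15×10^7 s = 1.99×10^-7 s⁻¹.
Cω = 1.24×10^8 × 1.99×10^-7 = 24.7 W/(m²·K).
Amplitude A = F₀ / (Cω) = 149 / 24.7 = 6.03 K.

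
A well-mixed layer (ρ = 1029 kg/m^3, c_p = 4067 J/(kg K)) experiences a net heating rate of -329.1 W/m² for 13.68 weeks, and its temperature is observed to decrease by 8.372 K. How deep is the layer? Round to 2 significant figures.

78 m

Heat input Q = F Δt = -329.1 × 8.27×10^6 s = -2.72×10^9 J/m².
Required areal heat capacity C = Q / ΔT = 3.25×10^8 J/(m²·K).
Depth D = C / (ρ c_p) = 3.25×10^8 / (1029 × 4067) = 77.7 m.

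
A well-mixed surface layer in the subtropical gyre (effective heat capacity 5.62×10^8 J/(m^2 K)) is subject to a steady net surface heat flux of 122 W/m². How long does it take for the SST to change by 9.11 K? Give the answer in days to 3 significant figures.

486 days

Areal heat capacity C = 5.62×10^8 J/(m^2 K) (given).
Time required: Δt = C ΔT / F = 5.62×10^8 × 9.11 / 122 = 4.20×10^7 s.
In days: 4.20×10^7 s / (86400 s/day) = 486 days.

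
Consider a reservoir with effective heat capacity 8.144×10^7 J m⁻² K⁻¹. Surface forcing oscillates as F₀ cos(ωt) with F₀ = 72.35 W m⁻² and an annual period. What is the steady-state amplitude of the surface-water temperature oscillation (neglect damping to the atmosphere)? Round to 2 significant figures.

Areal heat capacity C = 8.144×10^7 J m⁻² K⁻¹ (given).
Angular frequency ω = 2π / T = 2π / 3.15×10^7 s = 1.99×10^-7 s⁻¹.
Cω = 8.14×10^7 × 1.99×10^-7 = 16.2 W/(m²·K).
Amplitude A = F₀ / (Cω) = 72.35 / 16.2 = 4.46 K.

4.5 K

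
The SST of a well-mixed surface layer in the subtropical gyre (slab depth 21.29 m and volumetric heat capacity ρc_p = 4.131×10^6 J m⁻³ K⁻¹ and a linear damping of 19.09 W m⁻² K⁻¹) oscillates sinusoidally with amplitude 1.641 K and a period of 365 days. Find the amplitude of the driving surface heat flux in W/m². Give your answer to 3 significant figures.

Areal heat capacity C = ρc_p × D = 4.131×10^6 × 21.29 = 8.79×10^7 J/(m²·K).
ω = 2π / 3.15×10^7 s = 1.99×10^-7 s⁻¹.
√((Cω)² + λ²) = √((17.5)² + 19.09²) = 25.9 W/(m²·K).
F₀ = A × √((Cω)²+λ²) = 1.641 × 25.9 = 42.5 W/m².

42.5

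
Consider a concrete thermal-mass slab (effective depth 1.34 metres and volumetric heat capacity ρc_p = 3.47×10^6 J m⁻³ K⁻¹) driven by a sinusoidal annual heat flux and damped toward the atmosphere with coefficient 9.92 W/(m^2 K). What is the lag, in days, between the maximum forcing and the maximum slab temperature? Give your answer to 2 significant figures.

5.4 days

Areal heat capacity C = ρc_p × D = 3.47×10^6 × 1.34 = 4.65×10^6 J/(m^2 K).
ω = 2π / 3.15×10^7 s = 1.99×10^-7 s⁻¹.
Phase lag φ = arctan(Cω/λ) = arctan(0.926/9.92) = 0.0931 rad.
Time lag = φ / ω = 0.0931 / 1.99×10^-7 = 4.67×10^5 s = 5.41 days.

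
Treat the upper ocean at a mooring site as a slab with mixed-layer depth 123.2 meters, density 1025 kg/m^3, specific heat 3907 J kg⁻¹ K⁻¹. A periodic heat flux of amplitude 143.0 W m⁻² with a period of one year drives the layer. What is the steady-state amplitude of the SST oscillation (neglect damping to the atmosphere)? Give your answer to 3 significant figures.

1.45 K

Areal heat capacity C = ρ c_p D = 1025 × 3907 × 123.2 = 4.93×10^8 J m⁻² K⁻¹.
Angular frequency ω = 2π / T = 2π / 3.15×10^7 s = 1.99×10^-7 s⁻¹.
Cω = 4.93×10^8 × 1.99×10^-7 = 98.3 W/(m²·K).
Amplitude A = F₀ / (Cω) = 143.0 / 98.3 = 1.45 K.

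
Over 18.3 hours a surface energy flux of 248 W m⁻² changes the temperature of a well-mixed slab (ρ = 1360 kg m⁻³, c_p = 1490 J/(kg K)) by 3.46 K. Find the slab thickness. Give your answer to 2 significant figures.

2.3 m

Heat input Q = F Δt = 248 × 65900 s = 1.63×10^7 J/m².
Required areal heat capacity C = Q / ΔT = 4.72×10^6 J/(m²·K).
Depth D = C / (ρ c_p) = 4.72×10^6 / (1360 × 1490) = 2.33 m.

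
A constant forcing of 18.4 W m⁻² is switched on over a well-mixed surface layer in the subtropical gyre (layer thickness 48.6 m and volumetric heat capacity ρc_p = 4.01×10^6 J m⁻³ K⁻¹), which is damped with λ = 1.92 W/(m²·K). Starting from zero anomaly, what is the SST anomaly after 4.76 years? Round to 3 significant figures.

Areal heat capacity C = ρc_p × D = 4.01×10^6 × 48.6 = 1.95×10^8 J m⁻² K⁻¹.
τ = C / λ = 1.95×10^8 / 1.92 = 1.02×10^8 s.
Equilibrium anomaly ΔT_eq = F / λ = 18.4 / 1.92 = 9.58 K.
t = 4.76 years = 1.50×10^8 s, so t/τ = 1.48.
ΔT(t) = ΔT_eq (1 − e^(−t/τ)) = 9.58 × (1 − e^−1.48) = 7.40 K.

7.40 K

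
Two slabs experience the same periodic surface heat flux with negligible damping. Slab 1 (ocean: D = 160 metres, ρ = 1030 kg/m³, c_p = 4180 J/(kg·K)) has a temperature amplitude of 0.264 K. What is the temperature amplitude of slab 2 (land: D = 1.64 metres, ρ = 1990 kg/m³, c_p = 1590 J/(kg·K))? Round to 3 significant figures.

35.0 K

C_ocean = 6.89×10^8 J/(m²·K); C_land = 5.19×10^6 J/(m²·K).
A ∝ 1/C ⇒ A_land = A_ocean × C_ocean/C_land = 0.264 × 133 = 35.0 K.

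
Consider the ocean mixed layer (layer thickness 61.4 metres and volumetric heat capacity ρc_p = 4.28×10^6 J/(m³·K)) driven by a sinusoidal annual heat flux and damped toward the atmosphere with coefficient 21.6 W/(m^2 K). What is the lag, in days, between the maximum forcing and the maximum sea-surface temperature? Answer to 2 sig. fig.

69 days

Areal heat capacity C = ρc_p × D = 4.28×10^6 × 61.4 = 2.63×10^8 J/(m^2 K).
ω = 2π / 3.15×10^7 s = 1.99×10^-7 s⁻¹.
Phase lag φ = arctan(Cω/λ) = arctan(52.4/21.6) = 1.18 rad.
Time lag = φ / ω = 1.18 / 1.99×10^-7 = 5.92×10^6 s = 68.5 days.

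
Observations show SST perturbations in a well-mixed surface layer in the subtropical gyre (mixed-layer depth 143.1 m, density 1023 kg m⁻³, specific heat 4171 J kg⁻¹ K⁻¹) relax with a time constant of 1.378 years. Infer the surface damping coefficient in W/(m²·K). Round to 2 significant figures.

Areal heat capacity C = ρ c_p D = 1023 × 4171 × 143.1 = 6.11×10^8 J m⁻² K⁻¹.
τ = 1.378 years = 4.35×10^7 s.
λ = C / τ = 6.11×10^8 / 4.35×10^7 = 14.0 W/(m²·K).

14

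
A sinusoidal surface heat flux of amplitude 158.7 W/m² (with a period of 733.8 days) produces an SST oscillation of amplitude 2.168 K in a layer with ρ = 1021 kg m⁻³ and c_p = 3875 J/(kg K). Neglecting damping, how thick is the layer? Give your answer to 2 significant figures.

ω = 2π / 6.34×10^7 s = 9.91×10^-8 s⁻¹.
Required C = F₀ / (A ω) = 158.7 / (2.168 × 9.91×10^-8) = 7.39×10^8 J/(m²·K).
D = C / (ρ c_p) = 7.39×10^8 / (1021 × 3875) = 187 m.

190 m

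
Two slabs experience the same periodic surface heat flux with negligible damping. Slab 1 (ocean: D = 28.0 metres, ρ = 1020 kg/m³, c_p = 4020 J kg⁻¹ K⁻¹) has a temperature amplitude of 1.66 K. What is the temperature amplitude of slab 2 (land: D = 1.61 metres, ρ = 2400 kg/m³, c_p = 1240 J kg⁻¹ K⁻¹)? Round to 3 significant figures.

39.8 K

C_ocean = 1.15×10^8 J/(m²·K); C_land = 4.79×10^6 J/(m²·K).
A ∝ 1/C ⇒ A_land = A_ocean × C_ocean/C_land = 1.66 × 24.0 = 39.8 K.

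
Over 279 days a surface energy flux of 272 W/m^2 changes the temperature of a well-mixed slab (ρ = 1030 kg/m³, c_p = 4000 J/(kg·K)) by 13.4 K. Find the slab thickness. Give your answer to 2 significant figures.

Heat input Q = F Δt = 272 × 2.41×10^7 s = 6.56×10^9 J/m².
Required areal heat capacity C = Q / ΔT = 4.89×10^8 J/(m²·K).
Depth D = C / (ρ c_p) = 4.89×10^8 / (1030 × 4000) = 119 m.

120 m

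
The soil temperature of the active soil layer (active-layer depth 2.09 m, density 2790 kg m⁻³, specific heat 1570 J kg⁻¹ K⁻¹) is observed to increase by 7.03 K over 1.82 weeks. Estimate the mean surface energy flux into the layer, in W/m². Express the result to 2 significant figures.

58

Areal heat capacity C = ρ c_p D = 2790 × 1570 × 2.09 = 9.15×10^6 J/(m²·K).
Required heat per unit area: Q = C ΔT = 9.15×10^6 × 7.03 = 6.44×10^7 J/m².
Flux F = Q / Δt = 6.44×10^7 / 1.10×10^6 s = 58.5 W/m².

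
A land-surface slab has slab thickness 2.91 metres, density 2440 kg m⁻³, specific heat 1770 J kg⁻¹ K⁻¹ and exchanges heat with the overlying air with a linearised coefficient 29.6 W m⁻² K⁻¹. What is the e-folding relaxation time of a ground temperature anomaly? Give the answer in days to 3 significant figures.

4.91 days

Areal heat capacity C = ρ c_p D = 2440 × 1770 × 2.91 = 1.26×10^7 J m⁻² K⁻¹.
Relaxation time τ = C / λ = 1.26×10^7 / 29.6 = 4.25×10^5 s.
In days: 4.25×10^5 s / (86400 s/day) = 4.91 days.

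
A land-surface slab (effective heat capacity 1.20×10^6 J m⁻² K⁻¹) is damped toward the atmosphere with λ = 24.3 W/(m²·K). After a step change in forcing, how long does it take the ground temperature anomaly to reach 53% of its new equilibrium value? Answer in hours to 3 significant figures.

10.4 hours

Areal heat capacity C = 1.20×10^6 J m⁻² K⁻¹ (given).
τ = C / λ = 1.20×10^6 / 24.3 = 49400 s.
Fraction reached: 1 − e^(−t/τ) = 0.53 ⇒ t = −τ ln(1 − 0.53) = τ × 0.755.
t = 37300 s = 10.4 hours.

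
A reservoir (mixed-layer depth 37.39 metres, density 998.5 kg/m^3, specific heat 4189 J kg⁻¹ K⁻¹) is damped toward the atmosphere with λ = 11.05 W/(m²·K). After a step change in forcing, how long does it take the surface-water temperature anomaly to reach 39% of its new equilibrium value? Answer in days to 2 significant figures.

81 days

Areal heat capacity C = ρ c_p D = 998.5 × 4189 × 37.39 = 1.56×10^8 J/(m^2 K).
τ = C / λ = 1.56×10^8 / 11.05 = 1.42×10^7 s.
Fraction reached: 1 − e^(−t/τ) = 0.39 ⇒ t = −τ ln(1 − 0.39) = τ × 0.494.
t = 7.00×10^6 s = 81.0 days.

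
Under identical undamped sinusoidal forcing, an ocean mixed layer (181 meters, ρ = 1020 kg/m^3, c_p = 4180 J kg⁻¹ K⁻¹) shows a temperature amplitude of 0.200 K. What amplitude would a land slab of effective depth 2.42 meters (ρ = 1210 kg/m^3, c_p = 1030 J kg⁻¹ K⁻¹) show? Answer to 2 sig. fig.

C_ocean = 7.72×10^8 J/(m²·K); C_land = 3.02×10^6 J/(m²·K).
A ∝ 1/C ⇒ A_land = A_ocean × C_ocean/C_land = 0.200 × 256 = 51.2 K.

51 K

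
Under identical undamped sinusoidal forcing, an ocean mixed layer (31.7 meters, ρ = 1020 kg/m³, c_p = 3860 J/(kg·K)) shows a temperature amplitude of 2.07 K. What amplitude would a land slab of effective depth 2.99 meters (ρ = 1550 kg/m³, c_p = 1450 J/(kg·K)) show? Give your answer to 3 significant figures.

38.4 K

C_ocean = 1.25×10^8 J/(m²·K); C_land = 6.72×10^6 J/(m²·K).
A ∝ 1/C ⇒ A_land = A_ocean × C_ocean/C_land = 2.07 × 18.6 = 38.4 K.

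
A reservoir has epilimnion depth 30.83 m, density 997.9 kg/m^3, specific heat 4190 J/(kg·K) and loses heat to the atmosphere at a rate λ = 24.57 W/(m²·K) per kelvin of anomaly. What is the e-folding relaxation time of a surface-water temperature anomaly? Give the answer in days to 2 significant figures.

Areal heat capacity C = ρ c_p D = 997.9 × 4190 × 30.83 = 1.29×10^8 J/(m^2 K).
Relaxation time τ = C / λ = 1.29×10^8 / 24.57 = 5.25×10^6 s.
In days: 5.25×10^6 s / (86400 s/day) = 60.7 days.

61 days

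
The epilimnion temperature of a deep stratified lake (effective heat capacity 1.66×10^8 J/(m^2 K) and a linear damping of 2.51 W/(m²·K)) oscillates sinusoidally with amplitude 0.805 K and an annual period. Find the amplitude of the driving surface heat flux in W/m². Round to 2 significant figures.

Areal heat capacity C = 1.66×10^8 J/(m^2 K) (given).
ω = 2π / 3.15×10^7 s = 1.99×10^-7 s⁻¹.
√((Cω)² + λ²) = √((33.1)² + 2.51²) = 33.2 W/(m²·K).
F₀ = A × √((Cω)²+λ²) = 0.805 × 33.2 = 26.7 W/m².

27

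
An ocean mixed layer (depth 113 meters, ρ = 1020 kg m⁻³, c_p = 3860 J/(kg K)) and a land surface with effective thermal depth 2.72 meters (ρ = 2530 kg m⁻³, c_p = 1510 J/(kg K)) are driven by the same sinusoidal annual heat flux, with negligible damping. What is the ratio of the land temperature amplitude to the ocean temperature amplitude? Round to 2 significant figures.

C_ocean = 1020 × 3860 × 113 = 4.45×10^8 J/(m²·K).
C_land = 2530 × 1510 × 2.72 = 1.04×10^7 J/(m²·K).
Undamped amplitude ∝ 1/C, so A_land/A_ocean = C_ocean/C_land = 42.8.

43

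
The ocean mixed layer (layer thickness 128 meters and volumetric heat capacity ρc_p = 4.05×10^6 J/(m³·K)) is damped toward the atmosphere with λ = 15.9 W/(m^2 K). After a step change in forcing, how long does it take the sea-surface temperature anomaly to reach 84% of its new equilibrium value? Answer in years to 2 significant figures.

1.9 years

Areal heat capacity C = ρc_p × D = 4.05×10^6 × 128 = 5.18×10^8 J/(m^2 K).
τ = C / λ = 5.18×10^8 / 15.9 = 3.26×10^7 s.
Fraction reached: 1 − e^(−t/τ) = 0.84 ⇒ t = −τ ln(1 − 0.84) = τ × 1.83.
t = 5.97×10^7 s = 1.89 years.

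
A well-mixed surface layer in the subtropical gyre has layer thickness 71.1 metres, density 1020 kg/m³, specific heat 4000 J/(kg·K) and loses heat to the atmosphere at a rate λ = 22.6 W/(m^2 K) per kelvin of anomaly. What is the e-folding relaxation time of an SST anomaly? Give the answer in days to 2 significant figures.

150 days

Areal heat capacity C = ρ c_p D = 1020 × 4000 × 71.1 = 2.90×10^8 J m⁻² K⁻¹.
Relaxation time τ = C / λ = 2.90×10^8 / 22.6 = 1.28×10^7 s.
In days: 1.28×10^7 s / (86400 s/day) = 149 days.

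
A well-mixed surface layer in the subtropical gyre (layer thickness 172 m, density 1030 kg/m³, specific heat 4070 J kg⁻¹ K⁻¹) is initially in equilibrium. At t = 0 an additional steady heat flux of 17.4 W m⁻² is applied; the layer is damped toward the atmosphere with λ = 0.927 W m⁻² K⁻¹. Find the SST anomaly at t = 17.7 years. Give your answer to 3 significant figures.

Areal heat capacity C = ρ c_p D = 1030 × 4070 × 172 = 7.21×10^8 J m⁻² K⁻¹.
τ = C / λ = 7.21×10^8 / 0.927 = 7.78×10^8 s.
Equilibrium anomaly ΔT_eq = F / λ = 17.4 / 0.927 = 18.8 K.
t = 17.7 years = 5.59×10^8 s, so t/τ = 0.718.
ΔT(t) = ΔT_eq (1 − e^(−t/τ)) = 18.8 × (1 − e^−0.718) = 9.62 K.

9.62 K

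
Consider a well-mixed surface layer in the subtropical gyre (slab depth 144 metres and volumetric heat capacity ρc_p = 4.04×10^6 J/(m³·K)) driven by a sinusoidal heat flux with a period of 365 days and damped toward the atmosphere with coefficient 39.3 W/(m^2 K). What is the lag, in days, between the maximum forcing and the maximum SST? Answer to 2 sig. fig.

72 days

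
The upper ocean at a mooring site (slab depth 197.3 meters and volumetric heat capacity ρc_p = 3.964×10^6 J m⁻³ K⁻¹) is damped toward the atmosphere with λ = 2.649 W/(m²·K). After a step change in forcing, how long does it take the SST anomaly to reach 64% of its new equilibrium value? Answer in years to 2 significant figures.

Areal heat capacity C = ρc_p × D = 3.964×10^6 × 197.3 = 7.82×10^8 J/(m^2 K).
τ = C / λ = 7.82×10^8 / 2.649 = 2.95×10^8 s.
Fraction reached: 1 − e^(−t/τ) = 0.64 ⇒ t = −τ ln(1 − 0.64) = τ × 1.02.
t = 3.02×10^8 s = 9.56 years.

9.6 years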